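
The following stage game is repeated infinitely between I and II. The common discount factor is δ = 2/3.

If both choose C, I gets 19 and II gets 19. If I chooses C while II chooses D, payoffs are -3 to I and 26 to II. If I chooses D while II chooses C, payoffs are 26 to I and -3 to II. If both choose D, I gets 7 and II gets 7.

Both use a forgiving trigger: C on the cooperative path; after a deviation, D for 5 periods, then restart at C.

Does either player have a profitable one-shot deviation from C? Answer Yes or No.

No

Comparing payoff streams over the 6 periods until play realigns: cooperate → 19(1+δ+…+δ^5); deviate → 26 + 7(δ+…+δ^5).
Cooperation is sustained iff (19−7)(δ+…+δ^5) ≥ 26−19.
δ+…+δ^5 = 2/3·(1−(2/3)^5)/(1−2/3) = 1.7366, and (26−19)/(19−7) = 0.5833.
1.7366 ≥ 0.5833, so cooperation is sustainable.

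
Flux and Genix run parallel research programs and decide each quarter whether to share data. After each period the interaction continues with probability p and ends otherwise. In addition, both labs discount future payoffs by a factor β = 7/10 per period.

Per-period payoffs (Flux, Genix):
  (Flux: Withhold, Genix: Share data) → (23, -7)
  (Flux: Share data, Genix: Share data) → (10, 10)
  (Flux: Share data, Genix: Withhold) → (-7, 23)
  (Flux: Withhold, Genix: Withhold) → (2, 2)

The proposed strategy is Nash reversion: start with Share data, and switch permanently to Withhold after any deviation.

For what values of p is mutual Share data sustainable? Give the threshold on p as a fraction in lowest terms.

130/147

Expected continuation weight on next period's payoff is β·p = 7/10·p, which plays the role of the discount factor.
Cooperation requires 7/10·p ≥ (23−10)/(23−2) = 13/21, hence p ≥ 130/147.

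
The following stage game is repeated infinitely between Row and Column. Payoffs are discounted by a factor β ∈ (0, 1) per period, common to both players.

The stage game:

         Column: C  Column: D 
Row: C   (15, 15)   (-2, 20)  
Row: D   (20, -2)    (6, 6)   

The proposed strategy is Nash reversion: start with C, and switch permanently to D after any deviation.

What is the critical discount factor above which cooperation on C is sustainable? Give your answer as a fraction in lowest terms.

5/14

15/(1−β) ≥ 20 + 6β/(1−β)
15 ≥ 20 − 14β
β ≥ 5/14.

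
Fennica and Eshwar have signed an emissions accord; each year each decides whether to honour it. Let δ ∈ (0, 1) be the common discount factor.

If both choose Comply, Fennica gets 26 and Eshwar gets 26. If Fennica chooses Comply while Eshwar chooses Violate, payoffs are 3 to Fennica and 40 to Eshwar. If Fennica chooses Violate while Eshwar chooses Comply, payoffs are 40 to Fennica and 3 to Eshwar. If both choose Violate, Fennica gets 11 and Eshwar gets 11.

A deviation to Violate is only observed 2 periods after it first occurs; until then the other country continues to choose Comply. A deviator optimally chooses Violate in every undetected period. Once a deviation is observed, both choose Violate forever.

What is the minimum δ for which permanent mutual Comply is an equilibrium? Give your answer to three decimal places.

0.695

A deviator earns 40 for 2 periods, then 11 forever; cooperating earns 26 forever. Multiplying the IC by (1−δ):
26 ≥ 40(1−δ^2) + 11δ^2, so 29·δ^2 ≥ 14 and δ^2 ≥ 14/29.
δ ≥ (14/29)^(1/2) ≈ 0.695.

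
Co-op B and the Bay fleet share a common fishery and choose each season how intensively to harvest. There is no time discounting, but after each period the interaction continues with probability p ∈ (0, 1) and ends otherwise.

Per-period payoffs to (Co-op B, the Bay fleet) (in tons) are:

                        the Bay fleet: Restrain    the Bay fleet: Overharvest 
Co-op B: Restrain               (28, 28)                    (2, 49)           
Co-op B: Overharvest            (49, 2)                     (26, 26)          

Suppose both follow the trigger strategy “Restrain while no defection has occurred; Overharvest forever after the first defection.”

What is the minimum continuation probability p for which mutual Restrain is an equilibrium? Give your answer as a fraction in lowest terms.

With no time discounting, the continuation probability p plays the role of the discount factor.
Grim-trigger IC: 28/(1−p) ≥ 49 + 26p/(1−p) ⇒ p ≥ (49−28)/(49−26) = 21/23.

21/23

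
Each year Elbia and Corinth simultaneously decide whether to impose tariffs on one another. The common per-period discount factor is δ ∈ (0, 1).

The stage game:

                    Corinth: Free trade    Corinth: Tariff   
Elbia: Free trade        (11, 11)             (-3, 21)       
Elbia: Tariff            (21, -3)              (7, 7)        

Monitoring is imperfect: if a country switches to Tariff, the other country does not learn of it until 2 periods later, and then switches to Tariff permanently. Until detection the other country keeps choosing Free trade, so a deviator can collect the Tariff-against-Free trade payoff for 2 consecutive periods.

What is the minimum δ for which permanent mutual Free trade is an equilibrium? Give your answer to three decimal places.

Deviating for the 2 undetected periods gains 21−11 = 10 per period over cooperation, then loses 11−7 = 4 per period forever once punishment starts.
Gain: 10(1 + δ + … + δ^1); loss: 4·δ^2/(1−δ).
No profitable deviation ⇔ 10(1−δ^2) ≤ 4·δ^2, i.e. δ^2 ≥ 10/(10+4) = 5/7.
Hence δ ≥ (5/7)^(1/2) ≈ 0.845.

0.845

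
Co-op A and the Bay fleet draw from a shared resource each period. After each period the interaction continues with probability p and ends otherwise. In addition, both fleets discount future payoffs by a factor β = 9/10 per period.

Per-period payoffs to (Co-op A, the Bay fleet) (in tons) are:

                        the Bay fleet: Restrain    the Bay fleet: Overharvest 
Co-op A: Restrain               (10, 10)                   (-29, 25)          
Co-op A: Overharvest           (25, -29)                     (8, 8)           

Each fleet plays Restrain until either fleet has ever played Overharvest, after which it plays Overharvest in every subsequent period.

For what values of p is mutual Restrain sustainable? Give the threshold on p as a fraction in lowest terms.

With continuation probability p and discount β, the effective per-period discount factor is βp.
Grim-trigger IC: βp ≥ (25−10)/(25−8) = 15/17.
So p ≥ (15/17)/(9/10) = 50/51.

50/51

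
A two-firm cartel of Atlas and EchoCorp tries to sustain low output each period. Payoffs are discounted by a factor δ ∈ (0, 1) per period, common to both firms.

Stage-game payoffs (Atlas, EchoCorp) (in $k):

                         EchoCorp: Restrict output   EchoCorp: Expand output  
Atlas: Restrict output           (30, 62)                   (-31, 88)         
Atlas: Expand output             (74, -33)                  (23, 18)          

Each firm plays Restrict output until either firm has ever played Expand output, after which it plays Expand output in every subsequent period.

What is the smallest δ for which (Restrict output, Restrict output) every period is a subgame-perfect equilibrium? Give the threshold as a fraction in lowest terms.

Atlas: cooperation gives 30 each period; deviation gives 74 once then 23 forever.
  30/(1−δ) ≥ 74 + 23δ/(1−δ) ⇒ δ ≥ 44/51.
EchoCorp: cooperation gives 62 each period; deviation gives 88 once then 18 forever.
  δ ≥ 26/70 = 13/35.
Both must hold, so the binding constraint is Atlas's: δ ≥ 44/51.

44/51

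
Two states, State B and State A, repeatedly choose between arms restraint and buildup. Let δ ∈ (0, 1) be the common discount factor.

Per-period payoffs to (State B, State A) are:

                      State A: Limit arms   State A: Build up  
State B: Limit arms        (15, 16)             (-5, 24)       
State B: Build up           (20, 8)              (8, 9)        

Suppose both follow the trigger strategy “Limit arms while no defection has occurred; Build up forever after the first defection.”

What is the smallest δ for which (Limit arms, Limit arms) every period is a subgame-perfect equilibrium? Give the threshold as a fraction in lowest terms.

8/15

State B's threshold: (20−15)/(20−8) = 5/12.
State A's threshold: (24−16)/(24−9) = 8/15.
5/12 < 8/15, so State A binds and δ* = 8/15.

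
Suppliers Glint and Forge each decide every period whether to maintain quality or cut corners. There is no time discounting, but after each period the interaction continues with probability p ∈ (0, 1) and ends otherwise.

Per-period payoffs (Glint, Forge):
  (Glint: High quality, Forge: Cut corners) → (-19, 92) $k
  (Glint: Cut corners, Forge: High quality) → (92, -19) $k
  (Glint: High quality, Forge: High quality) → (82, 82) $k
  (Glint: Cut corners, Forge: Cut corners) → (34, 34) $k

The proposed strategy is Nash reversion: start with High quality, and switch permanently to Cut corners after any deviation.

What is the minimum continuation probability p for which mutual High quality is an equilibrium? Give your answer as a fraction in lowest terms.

With no time discounting, the continuation probability p plays the role of the discount factor.
Grim-trigger IC: 82/(1−p) ≥ 92 + 34p/(1−p) ⇒ p ≥ (92−82)/(92−34) = 5/29.

5/29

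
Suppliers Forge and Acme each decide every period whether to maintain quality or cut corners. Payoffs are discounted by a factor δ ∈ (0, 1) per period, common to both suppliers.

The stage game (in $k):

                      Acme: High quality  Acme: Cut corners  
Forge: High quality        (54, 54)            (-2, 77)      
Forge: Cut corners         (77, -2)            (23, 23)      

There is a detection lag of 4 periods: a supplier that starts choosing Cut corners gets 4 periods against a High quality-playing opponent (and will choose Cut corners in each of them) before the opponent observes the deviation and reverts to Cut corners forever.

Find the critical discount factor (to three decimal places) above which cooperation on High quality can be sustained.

A deviator earns 77 for 4 periods, then 23 forever; cooperating earns 54 forever. Multiplying the IC by (1−δ):
54 ≥ 77(1−δ^4) + 23δ^4, so 54·δ^4 ≥ 23 and δ^4 ≥ 23/54.
δ ≥ (23/54)^(1/4) ≈ 0.808.

0.808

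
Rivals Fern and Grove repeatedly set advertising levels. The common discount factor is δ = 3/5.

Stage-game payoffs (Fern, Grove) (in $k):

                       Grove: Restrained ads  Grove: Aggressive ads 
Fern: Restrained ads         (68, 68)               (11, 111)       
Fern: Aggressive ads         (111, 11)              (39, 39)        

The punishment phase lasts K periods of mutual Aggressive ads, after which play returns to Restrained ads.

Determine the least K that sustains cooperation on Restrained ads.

9

IC: δ(1−δ^K)/(1−δ) ≥ (111−68)/(68−39) = 43/29.
With δ = 3/5: need 1 − δ^K ≥ 43/29·(1−3/5)/(3/5), i.e. δ^K ≤ 0.0115.
Since (3/5)^8 = 0.0168 and (3/5)^9 = 0.0101, the smallest such K is 9.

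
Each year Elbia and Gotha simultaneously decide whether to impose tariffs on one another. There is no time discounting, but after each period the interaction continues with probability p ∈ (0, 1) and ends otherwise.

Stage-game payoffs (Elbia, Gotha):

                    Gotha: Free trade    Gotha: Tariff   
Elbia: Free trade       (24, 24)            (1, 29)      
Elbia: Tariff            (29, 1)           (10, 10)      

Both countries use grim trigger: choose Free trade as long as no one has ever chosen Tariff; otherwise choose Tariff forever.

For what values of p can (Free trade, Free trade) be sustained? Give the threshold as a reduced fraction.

Expected cooperation value is 24 + p·24 + p²·24 + … = 24/(1−p); deviation gives 29 + p·10/(1−p).
24 ≥ 29(1−p) + 10p ⇒ 19p ≥ 5 ⇒ p ≥ 5/19.

5/19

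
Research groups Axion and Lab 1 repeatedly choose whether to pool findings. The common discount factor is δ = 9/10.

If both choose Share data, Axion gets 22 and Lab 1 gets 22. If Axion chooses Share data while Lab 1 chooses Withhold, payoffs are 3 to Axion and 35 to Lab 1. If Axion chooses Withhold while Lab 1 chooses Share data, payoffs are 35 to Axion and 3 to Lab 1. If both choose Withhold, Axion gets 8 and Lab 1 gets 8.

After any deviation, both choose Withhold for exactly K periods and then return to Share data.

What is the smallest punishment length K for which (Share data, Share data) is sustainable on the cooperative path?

Need Σ_{k=1}^{K} δ^k ≥ (35−22)/(22−8) = 0.9286 at δ = 9/10.
At K = 1 the sum is 0.9000 < 0.9286; at K = 2 it is 1.7100 ≥ 0.9286.
So the minimum punishment length is K = 2.

2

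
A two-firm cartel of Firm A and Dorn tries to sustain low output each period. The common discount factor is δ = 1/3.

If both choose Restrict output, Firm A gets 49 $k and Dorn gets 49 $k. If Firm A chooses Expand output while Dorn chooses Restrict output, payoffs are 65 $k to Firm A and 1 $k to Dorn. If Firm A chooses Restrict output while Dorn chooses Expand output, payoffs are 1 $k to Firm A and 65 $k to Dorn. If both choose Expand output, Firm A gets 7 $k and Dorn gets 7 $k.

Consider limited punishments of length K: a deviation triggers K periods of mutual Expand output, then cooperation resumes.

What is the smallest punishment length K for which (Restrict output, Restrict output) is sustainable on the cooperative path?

2

IC: δ(1−δ^K)/(1−δ) ≥ (65−49)/(49−7) = 8/21.
With δ = 1/3: need 1 − δ^K ≥ 8/21·(1−1/3)/(1/3), i.e. δ^K ≤ 0.2381.
Since (1/3)^1 = 0.3333 and (1/3)^2 = 0.1111, the smallest such K is 2.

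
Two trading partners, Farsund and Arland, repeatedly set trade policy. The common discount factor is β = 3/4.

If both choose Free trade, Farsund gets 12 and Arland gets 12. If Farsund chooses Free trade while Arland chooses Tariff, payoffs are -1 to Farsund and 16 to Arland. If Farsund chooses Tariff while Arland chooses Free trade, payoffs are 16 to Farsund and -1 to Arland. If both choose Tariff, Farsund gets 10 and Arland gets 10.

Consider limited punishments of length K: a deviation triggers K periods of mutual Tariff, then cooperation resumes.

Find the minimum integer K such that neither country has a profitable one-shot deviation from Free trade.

4

Need Σ_{k=1}^{K} β^k ≥ (16−12)/(12−10) = 2.0000 at β = 3/4.
At K = 3 the sum is 1.7344 < 2.0000; at K = 4 it is 2.0508 ≥ 2.0000.
So the minimum punishment length is K = 4.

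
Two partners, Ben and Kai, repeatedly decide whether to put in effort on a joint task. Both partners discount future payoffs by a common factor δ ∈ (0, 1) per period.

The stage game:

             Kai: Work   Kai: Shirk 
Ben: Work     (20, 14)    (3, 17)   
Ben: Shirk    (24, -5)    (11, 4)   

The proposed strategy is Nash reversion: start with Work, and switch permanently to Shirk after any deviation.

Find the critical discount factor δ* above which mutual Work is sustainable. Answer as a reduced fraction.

Ben's threshold: (24−20)/(24−11) = 4/13.
Kai's threshold: (17−14)/(17−4) = 3/13.
4/13 > 3/13, so Ben binds and δ* = 4/13.

4/13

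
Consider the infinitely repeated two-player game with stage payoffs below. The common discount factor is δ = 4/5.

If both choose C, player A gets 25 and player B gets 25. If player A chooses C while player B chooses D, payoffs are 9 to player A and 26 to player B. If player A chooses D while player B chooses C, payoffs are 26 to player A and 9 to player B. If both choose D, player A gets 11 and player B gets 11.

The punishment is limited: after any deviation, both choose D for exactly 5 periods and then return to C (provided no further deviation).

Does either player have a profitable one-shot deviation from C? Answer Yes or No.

A one-shot deviation gives 26 now, then 11 for 5 periods, then back to 25.
Gain from deviating: (26−25) today; loss: (25−11) in each of the next 5 periods.
No-deviation condition: (25−11)(δ+…+δ^5) ≥ 26−25, i.e. δ+…+δ^5 ≥ 1/14.
At δ = 4/5: δ+…+δ^5 = 2.6893 ≥ 0.0714.
So cooperation is sustainable.

No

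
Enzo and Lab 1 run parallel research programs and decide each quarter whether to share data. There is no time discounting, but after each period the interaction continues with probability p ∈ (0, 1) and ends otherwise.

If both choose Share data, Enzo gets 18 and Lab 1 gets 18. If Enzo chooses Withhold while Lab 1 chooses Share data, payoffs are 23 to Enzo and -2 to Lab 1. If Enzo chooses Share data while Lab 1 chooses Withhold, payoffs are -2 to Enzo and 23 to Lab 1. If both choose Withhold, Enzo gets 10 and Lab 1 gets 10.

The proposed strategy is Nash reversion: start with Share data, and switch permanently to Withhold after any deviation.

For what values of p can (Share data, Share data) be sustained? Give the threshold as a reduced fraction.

With no time discounting, the continuation probability p plays the role of the discount factor.
Grim-trigger IC: 18/(1−p) ≥ 23 + 10p/(1−p) ⇒ p ≥ (23−18)/(23−10) = 5/13.

5/13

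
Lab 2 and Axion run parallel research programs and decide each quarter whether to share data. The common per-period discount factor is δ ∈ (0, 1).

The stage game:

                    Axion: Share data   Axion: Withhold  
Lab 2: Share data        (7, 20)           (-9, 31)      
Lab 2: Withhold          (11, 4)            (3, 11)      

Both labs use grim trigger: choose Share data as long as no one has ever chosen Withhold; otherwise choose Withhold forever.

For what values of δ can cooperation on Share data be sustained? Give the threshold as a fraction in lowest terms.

Lab 2: cooperation gives 7 each period; deviation gives 11 once then 3 forever.
  7/(1−δ) ≥ 11 + 3δ/(1−δ) ⇒ δ ≥ 4/8 = 1/2.
Axion: cooperation gives 20 each period; deviation gives 31 once then 11 forever.
  δ ≥ 11/20.
Both must hold, so the binding constraint is Axion's: δ ≥ 11/20.

11/20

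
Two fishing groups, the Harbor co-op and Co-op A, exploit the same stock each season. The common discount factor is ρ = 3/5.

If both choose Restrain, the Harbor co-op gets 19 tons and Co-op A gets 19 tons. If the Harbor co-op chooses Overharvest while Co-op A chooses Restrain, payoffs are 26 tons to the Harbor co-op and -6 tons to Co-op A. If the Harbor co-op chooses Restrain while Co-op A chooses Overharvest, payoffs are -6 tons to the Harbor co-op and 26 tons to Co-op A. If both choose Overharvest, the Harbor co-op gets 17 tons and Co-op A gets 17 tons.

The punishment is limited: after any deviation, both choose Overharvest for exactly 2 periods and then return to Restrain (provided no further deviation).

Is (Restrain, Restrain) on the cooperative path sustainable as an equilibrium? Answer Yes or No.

No

A one-shot deviation gives 26 now, then 17 for 2 periods, then back to 19.
Gain from deviating: (26−19) today; loss: (19−17) in each of the next 2 periods.
No-deviation condition: (19−17)(ρ+…+ρ^2) ≥ 26−19, i.e. ρ+…+ρ^2 ≥ 7/2.
At ρ = 3/5: ρ+…+ρ^2 = 0.9600 < 3.5000.
So cooperation is not sustainable.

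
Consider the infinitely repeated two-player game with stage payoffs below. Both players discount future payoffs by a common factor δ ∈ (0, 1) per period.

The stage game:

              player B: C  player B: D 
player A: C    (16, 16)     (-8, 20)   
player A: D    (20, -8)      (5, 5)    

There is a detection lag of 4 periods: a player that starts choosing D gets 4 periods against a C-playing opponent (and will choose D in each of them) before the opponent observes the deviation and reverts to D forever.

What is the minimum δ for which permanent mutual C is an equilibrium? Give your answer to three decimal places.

0.719

The best deviation is to choose D for all 4 undetected periods, earning 20 each, then 5 forever once detected.
Deviation value: 20(1−δ^4)/(1−δ) + 5δ^4/(1−δ); cooperation value: 16/(1−δ).
IC: 16 ≥ 20(1−δ^4) + 5δ^4 = 20 − 15δ^4.
So δ^4 ≥ 4/15, giving δ ≥ (4/15)^(1/4) ≈ 0.719.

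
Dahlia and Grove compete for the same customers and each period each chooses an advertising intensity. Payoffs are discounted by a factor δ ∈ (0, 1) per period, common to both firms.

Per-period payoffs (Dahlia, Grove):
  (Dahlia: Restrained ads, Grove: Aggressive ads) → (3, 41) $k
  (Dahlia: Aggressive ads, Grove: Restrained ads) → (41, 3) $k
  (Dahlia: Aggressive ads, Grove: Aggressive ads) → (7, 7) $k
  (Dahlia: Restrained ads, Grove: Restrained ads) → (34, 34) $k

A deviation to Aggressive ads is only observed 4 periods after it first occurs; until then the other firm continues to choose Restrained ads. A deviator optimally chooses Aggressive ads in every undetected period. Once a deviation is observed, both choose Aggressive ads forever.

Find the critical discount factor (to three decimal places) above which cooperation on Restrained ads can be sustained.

0.674

A deviator earns 41 for 4 periods, then 7 forever; cooperating earns 34 forever. Multiplying the IC by (1−δ):
34 ≥ 41(1−δ^4) + 7δ^4, so 34·δ^4 ≥ 7 and δ^4 ≥ 7/34.
δ ≥ (7/34)^(1/4) ≈ 0.674.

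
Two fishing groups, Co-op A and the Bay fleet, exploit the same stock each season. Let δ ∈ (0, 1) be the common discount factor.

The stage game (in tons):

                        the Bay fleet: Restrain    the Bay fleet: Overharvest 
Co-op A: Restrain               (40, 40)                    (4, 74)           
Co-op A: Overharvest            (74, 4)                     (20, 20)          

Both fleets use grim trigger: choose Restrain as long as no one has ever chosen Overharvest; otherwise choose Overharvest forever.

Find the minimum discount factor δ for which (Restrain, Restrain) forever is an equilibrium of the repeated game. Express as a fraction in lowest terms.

17/27

One-period gain from deviating is 74 − 40 = 34. The loss is 40 − 20 = 20 in every subsequent period, with present value 20·δ/(1−δ).
Deviation is unprofitable when 20·δ/(1−δ) ≥ 34, i.e. δ/(1−δ) ≥ 17/10.
Equivalently δ ≥ 34/(34+20) = 17/27.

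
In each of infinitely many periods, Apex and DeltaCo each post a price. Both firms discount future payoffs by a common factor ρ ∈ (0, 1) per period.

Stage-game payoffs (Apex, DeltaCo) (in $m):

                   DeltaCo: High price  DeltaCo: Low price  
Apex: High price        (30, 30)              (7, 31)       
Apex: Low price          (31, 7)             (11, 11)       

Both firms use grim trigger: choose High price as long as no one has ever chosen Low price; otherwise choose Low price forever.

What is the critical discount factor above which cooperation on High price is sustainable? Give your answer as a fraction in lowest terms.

1/20

30/(1−ρ) ≥ 31 + 11ρ/(1−ρ)
30 ≥ 31 − 20ρ
ρ ≥ 1/20.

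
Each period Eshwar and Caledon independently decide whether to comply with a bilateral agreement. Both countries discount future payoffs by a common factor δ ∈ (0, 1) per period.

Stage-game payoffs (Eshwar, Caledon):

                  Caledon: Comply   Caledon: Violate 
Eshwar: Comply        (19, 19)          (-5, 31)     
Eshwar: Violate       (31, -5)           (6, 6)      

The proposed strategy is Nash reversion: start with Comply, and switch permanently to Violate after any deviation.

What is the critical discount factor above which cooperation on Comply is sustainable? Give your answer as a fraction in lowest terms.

12/25

Cooperation forever yields 19 each period: 19/(1−δ).
Deviating yields 31 once, then 6 forever: 31 + 6δ/(1−δ).
No profitable deviation requires 19/(1−δ) ≥ 31 + 6δ/(1−δ).
Multiplying by (1−δ): 19 ≥ 31(1−δ) + 6δ = 31 − 25δ.
So 25δ ≥ 12, i.e. δ ≥ 12/25.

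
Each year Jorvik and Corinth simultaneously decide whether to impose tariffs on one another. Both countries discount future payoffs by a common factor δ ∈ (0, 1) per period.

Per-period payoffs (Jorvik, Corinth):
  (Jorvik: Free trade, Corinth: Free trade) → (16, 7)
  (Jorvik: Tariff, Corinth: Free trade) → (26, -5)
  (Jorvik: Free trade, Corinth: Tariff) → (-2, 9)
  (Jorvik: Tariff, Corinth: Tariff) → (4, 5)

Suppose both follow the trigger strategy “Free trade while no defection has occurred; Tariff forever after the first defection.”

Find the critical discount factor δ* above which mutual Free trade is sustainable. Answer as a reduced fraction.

Jorvik: cooperation gives 16 each period; deviation gives 26 once then 4 forever.
  16/(1−δ) ≥ 26 + 4δ/(1−δ) ⇒ δ ≥ 10/22 = 5/11.
Corinth: cooperation gives 7 each period; deviation gives 9 once then 5 forever.
  δ ≥ 2/4 = 1/2.
Both must hold, so the binding constraint is Corinth's: δ ≥ 1/2.

1/2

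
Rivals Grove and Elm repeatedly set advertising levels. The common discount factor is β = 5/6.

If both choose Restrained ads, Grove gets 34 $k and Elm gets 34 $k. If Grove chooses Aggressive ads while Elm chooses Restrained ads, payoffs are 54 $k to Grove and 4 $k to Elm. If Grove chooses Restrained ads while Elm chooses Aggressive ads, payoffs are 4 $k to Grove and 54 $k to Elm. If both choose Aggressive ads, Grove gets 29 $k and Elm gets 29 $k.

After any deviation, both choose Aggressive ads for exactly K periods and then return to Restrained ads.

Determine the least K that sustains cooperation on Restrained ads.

9

IC: β(1−β^K)/(1−β) ≥ (54−34)/(34−29) = 4.
With β = 5/6: need 1 − β^K ≥ 4·(1−5/6)/(5/6), i.e. β^K ≤ 0.2000.
Since (5/6)^8 = 0.2326 and (5/6)^9 = 0.1938, the smallest such K is 9.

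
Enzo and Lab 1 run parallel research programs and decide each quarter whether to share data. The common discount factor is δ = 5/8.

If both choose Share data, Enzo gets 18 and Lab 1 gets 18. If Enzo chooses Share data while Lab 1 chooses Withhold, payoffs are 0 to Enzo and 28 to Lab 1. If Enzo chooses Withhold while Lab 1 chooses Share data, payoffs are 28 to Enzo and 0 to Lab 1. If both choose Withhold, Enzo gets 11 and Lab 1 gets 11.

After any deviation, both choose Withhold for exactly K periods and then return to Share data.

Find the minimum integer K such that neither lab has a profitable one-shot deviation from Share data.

5

No profitable deviation requires (18−11)(δ+…+δ^K) ≥ 28−18, i.e. δ+…+δ^K ≥ 10/7 ≈ 1.4286.
With δ = 5/8, the partial sums are K=1: 0.6250, K=2: 1.0156, K=3: 1.2598, K=4: 1.4124, K=5: 1.5077.
K = 5 is the first length at which the sum reaches 1.4286.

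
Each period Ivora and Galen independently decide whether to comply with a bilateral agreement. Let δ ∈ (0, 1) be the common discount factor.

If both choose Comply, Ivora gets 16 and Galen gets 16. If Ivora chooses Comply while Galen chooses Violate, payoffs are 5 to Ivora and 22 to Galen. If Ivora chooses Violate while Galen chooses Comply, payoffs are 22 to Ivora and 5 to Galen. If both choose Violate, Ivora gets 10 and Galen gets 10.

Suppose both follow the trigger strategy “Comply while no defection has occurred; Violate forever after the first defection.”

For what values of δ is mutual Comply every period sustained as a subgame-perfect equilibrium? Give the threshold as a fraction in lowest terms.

1/2

One-period gain from deviating is 22 − 16 = 6. The loss is 16 − 10 = 6 in every subsequent period, with present value 6·δ/(1−δ).
Deviation is unprofitable when 6·δ/(1−δ) ≥ 6, i.e. δ/(1−δ) ≥ 1.
Equivalently δ ≥ 6/(6+6) = 1/2.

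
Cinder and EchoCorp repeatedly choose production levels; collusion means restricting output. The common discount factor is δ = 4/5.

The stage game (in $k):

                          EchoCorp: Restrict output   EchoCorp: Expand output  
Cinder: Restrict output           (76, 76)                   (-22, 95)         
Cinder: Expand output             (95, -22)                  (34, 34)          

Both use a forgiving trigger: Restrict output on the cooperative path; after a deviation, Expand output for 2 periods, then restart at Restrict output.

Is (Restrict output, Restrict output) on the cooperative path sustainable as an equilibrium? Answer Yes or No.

Yes

A one-shot deviation gives 95 now, then 34 for 2 periods, then back to 76.
Gain from deviating: (95−76) today; loss: (76−34) in each of the next 2 periods.
No-deviation condition: (76−34)(δ+…+δ^2) ≥ 95−76, i.e. δ+…+δ^2 ≥ 19/42.
At δ = 4/5: δ+…+δ^2 = 1.4400 ≥ 0.4524.
So cooperation is sustainable.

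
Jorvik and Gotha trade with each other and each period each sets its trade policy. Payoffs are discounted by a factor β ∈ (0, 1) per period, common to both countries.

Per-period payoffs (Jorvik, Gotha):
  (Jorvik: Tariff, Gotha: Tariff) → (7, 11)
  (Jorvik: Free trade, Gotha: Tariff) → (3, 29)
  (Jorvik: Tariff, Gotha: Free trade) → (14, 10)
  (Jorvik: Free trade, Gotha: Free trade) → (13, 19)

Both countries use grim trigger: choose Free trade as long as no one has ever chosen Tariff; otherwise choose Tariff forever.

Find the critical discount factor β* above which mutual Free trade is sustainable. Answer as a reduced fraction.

Jorvik's threshold: (14−13)/(14−7) = 1/7.
Gotha's threshold: (29−19)/(29−11) = 5/9.
1/7 < 5/9, so Gotha binds and β* = 5/9.

5/9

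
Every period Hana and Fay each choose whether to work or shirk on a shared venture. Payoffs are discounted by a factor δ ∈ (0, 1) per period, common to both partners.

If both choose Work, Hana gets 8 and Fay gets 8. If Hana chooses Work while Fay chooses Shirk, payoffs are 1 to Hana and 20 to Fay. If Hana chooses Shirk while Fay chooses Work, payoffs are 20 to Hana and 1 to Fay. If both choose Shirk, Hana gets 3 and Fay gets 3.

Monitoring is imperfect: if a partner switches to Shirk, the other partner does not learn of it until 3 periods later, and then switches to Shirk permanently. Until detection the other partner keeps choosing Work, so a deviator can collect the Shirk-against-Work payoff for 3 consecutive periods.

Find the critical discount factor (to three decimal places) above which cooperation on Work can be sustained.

A deviator earns 20 for 3 periods, then 3 forever; cooperating earns 8 forever. Multiplying the IC by (1−δ):
8 ≥ 20(1−δ^3) + 3δ^3, so 17·δ^3 ≥ 12 and δ^3 ≥ 12/17.
δ ≥ (12/17)^(1/3) ≈ 0.890.

0.890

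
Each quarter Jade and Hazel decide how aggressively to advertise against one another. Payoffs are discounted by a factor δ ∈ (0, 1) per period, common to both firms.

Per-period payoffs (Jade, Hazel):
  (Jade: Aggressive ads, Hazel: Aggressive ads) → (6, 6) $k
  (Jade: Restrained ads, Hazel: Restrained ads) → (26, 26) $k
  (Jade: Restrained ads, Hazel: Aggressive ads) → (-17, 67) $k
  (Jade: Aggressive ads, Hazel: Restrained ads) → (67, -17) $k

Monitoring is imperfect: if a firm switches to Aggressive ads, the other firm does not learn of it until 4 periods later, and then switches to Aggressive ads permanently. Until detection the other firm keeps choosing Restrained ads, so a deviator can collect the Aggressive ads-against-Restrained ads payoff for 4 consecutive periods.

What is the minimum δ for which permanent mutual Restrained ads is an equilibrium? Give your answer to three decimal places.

0.905

Deviating for the 4 undetected periods gains 67−26 = 41 per period over cooperation, then loses 26−6 = 20 per period forever once punishment starts.
Gain: 41(1 + δ + … + δ^3); loss: 20·δ^4/(1−δ).
No profitable deviation ⇔ 41(1−δ^4) ≤ 20·δ^4, i.e. δ^4 ≥ 41/(41+20) = 41/61.
Hence δ ≥ (41/61)^(1/4) ≈ 0.905.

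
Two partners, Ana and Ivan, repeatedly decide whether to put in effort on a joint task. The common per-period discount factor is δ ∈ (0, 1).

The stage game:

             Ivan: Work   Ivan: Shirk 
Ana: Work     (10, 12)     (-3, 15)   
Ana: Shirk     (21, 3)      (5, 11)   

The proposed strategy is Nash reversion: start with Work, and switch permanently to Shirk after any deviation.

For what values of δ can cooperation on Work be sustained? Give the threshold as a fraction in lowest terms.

3/4

Ana: cooperation gives 10 each period; deviation gives 21 once then 5 forever.
  10/(1−δ) ≥ 21 + 5δ/(1−δ) ⇒ δ ≥ 11/16.
Ivan: cooperation gives 12 each period; deviation gives 15 once then 11 forever.
  δ ≥ 3/4.
Both must hold, so the binding constraint is Ivan's: δ ≥ 3/4.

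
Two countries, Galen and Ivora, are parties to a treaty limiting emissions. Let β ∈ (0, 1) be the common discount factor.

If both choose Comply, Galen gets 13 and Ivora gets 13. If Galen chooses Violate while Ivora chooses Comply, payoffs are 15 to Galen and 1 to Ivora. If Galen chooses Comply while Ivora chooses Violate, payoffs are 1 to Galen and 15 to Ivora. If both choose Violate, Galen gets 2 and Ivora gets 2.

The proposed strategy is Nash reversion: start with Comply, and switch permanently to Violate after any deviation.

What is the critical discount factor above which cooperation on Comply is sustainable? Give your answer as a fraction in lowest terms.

13/(1−β) ≥ 15 + 2β/(1−β)
13 ≥ 15 − 13β
β ≥ 2/13.

2/13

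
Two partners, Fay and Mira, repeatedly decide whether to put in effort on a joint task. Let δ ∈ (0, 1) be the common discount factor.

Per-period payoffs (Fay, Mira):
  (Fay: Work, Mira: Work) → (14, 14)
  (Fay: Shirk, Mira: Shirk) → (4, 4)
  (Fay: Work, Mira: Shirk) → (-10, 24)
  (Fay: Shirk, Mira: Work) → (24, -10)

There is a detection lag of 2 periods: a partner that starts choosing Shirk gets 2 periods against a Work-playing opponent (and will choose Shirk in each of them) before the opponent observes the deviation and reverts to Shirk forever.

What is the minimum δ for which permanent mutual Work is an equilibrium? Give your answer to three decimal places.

The best deviation is to choose Shirk for all 2 undetected periods, earning 24 each, then 4 forever once detected.
Deviation value: 24(1−δ^2)/(1−δ) + 4δ^2/(1−δ); cooperation value: 14/(1−δ).
IC: 14 ≥ 24(1−δ^2) + 4δ^2 = 24 − 20δ^2.
So δ^2 ≥ 10/20 = 1/2, giving δ ≥ (1/2)^(1/2) ≈ 0.707.

0.707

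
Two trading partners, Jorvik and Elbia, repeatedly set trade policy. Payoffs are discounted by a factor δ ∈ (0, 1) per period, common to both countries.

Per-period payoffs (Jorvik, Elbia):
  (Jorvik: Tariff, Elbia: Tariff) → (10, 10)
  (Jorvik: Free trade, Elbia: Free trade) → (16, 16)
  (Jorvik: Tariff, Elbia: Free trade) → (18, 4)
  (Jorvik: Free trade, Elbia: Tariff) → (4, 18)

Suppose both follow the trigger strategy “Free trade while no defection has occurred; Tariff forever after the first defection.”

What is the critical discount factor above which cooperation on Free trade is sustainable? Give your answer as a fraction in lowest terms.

Cooperation forever yields 16 each period: 16/(1−δ).
Deviating yields 18 once, then 10 forever: 18 + 10δ/(1−δ).
No profitable deviation requires 16/(1−δ) ≥ 18 + 10δ/(1−δ).
Multiplying by (1−δ): 16 ≥ 18(1−δ) + 10δ = 18 − 8δ.
So 8δ ≥ 2, i.e. δ ≥ 2/8 = 1/4.

1/4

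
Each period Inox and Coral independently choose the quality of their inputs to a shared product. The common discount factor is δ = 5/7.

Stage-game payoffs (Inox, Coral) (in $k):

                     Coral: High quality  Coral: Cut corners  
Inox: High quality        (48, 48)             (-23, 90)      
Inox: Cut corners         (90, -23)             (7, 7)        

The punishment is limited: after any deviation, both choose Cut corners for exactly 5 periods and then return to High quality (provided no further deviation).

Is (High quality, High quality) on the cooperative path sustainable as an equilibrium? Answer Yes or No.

IC: δ+…+δ^5 ≥ (90−48)/(48−7) = 42/41.
At δ = 5/7: partial sum = 2.0352 ≥ 1.0244. Cooperation sustainable.

Yes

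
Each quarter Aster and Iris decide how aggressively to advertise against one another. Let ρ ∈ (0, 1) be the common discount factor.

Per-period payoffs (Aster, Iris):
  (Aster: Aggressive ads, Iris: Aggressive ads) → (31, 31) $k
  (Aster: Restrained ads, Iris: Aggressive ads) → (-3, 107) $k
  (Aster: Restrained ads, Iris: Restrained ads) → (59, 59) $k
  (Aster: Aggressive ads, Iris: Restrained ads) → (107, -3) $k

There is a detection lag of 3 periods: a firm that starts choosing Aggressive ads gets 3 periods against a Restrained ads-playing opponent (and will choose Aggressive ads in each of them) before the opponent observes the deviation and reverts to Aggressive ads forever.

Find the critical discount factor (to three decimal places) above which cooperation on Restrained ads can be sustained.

Deviating for the 3 undetected periods gains 107−59 = 48 per period over cooperation, then loses 59−31 = 28 per period forever once punishment starts.
Gain: 48(1 + ρ + … + ρ^2); loss: 28·ρ^3/(1−ρ).
No profitable deviation ⇔ 48(1−ρ^3) ≤ 28·ρ^3, i.e. ρ^3 ≥ 48/(48+28) = 12/19.
Hence ρ ≥ (12/19)^(1/3) ≈ 0.858.

0.858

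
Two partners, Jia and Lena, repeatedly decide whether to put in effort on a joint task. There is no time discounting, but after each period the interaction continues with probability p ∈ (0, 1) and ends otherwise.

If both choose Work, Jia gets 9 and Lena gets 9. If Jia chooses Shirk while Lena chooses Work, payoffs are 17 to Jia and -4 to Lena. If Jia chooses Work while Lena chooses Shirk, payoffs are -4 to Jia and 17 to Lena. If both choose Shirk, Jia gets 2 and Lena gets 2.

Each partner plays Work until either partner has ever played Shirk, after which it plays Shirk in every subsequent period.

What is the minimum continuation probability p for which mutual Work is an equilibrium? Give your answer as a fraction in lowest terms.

8/15

Expected cooperation value is 9 + p·9 + p²·9 + … = 9/(1−p); deviation gives 17 + p·2/(1−p).
9 ≥ 17(1−p) + 2p ⇒ 15p ≥ 8 ⇒ p ≥ 8/15.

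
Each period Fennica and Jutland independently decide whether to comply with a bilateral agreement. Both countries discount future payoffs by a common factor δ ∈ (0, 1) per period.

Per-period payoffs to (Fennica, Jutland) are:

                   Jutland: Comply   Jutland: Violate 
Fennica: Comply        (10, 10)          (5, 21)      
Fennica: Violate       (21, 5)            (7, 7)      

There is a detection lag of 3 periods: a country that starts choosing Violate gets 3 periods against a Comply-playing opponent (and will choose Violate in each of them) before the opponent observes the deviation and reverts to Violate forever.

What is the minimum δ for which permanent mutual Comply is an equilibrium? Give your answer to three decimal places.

0.923

A deviator earns 21 for 3 periods, then 7 forever; cooperating earns 10 forever. Multiplying the IC by (1−δ):
10 ≥ 21(1−δ^3) + 7δ^3, so 14·δ^3 ≥ 11 and δ^3 ≥ 11/14.
δ ≥ (11/14)^(1/3) ≈ 0.923.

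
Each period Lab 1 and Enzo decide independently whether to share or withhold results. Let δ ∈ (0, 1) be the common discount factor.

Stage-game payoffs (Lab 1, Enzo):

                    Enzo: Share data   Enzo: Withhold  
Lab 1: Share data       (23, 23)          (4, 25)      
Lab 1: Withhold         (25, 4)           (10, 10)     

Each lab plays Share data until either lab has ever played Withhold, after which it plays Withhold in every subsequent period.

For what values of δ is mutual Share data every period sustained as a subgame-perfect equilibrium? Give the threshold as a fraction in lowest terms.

2/15

Cooperation forever yields 23 each period: 23/(1−δ).
Deviating yields 25 once, then 10 forever: 25 + 10δ/(1−δ).
No profitable deviation requires 23/(1−δ) ≥ 25 + 10δ/(1−δ).
Multiplying by (1−δ): 23 ≥ 25(1−δ) + 10δ = 25 − 15δ.
So 15δ ≥ 2, i.e. δ ≥ 2/15.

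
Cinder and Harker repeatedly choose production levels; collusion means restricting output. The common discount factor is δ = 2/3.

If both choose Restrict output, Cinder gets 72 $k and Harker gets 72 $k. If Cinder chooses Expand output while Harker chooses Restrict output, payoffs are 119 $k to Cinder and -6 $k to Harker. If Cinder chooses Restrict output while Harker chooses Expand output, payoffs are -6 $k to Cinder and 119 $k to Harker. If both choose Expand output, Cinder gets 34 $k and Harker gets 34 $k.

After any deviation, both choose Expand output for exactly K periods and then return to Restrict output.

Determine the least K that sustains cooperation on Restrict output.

3

No profitable deviation requires (72−34)(δ+…+δ^K) ≥ 119−72, i.e. δ+…+δ^K ≥ 47/38 ≈ 1.2368.
With δ = 2/3, the partial sums are K=1: 0.6667, K=2: 1.1111, K=3: 1.4074.
K = 3 is the first length at which the sum reaches 1.2368.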